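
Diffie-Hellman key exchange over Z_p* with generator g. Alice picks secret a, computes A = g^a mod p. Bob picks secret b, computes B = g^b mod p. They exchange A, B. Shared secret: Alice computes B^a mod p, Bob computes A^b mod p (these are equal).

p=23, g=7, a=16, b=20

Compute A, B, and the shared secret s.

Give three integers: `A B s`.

A = 7^16 mod 23  (bits of 16 = 10000)
  bit 0 = 1: r = r^2 * 7 mod 23 = 1^2 * 7 = 1*7 = 7
  bit 1 = 0: r = r^2 mod 23 = 7^2 = 3
  bit 2 = 0: r = r^2 mod 23 = 3^2 = 9
  bit 3 = 0: r = r^2 mod 23 = 9^2 = 12
  bit 4 = 0: r = r^2 mod 23 = 12^2 = 6
  -> A = 6
B = 7^20 mod 23  (bits of 20 = 10100)
  bit 0 = 1: r = r^2 * 7 mod 23 = 1^2 * 7 = 1*7 = 7
  bit 1 = 0: r = r^2 mod 23 = 7^2 = 3
  bit 2 = 1: r = r^2 * 7 mod 23 = 3^2 * 7 = 9*7 = 17
  bit 3 = 0: r = r^2 mod 23 = 17^2 = 13
  bit 4 = 0: r = r^2 mod 23 = 13^2 = 8
  -> B = 8
s = B^a = 8^16 mod 23  (bits of 16 = 10000)
  bit 0 = 1: r = r^2 * 8 mod 23 = 1^2 * 8 = 1*8 = 8
  bit 1 = 0: r = r^2 mod 23 = 8^2 = 18
  bit 2 = 0: r = r^2 mod 23 = 18^2 = 2
  bit 3 = 0: r = r^2 mod 23 = 2^2 = 4
  bit 4 = 0: r = r^2 mod 23 = 4^2 = 16
  -> s = B^a = 16

Answer: 6 8 16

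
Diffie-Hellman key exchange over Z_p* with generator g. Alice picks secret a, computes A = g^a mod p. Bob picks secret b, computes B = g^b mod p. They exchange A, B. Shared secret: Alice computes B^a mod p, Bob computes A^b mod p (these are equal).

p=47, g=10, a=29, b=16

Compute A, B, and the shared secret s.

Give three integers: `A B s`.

Answer: 19 24 36

Derivation:
A = 10^29 mod 47  (bits of 29 = 11101)
  bit 0 = 1: r = r^2 * 10 mod 47 = 1^2 * 10 = 1*10 = 10
  bit 1 = 1: r = r^2 * 10 mod 47 = 10^2 * 10 = 6*10 = 13
  bit 2 = 1: r = r^2 * 10 mod 47 = 13^2 * 10 = 28*10 = 45
  bit 3 = 0: r = r^2 mod 47 = 45^2 = 4
  bit 4 = 1: r = r^2 * 10 mod 47 = 4^2 * 10 = 16*10 = 19
  -> A = 19
B = 10^16 mod 47  (bits of 16 = 10000)
  bit 0 = 1: r = r^2 * 10 mod 47 = 1^2 * 10 = 1*10 = 10
  bit 1 = 0: r = r^2 mod 47 = 10^2 = 6
  bit 2 = 0: r = r^2 mod 47 = 6^2 = 36
  bit 3 = 0: r = r^2 mod 47 = 36^2 = 27
  bit 4 = 0: r = r^2 mod 47 = 27^2 = 24
  -> B = 24
s = B^a = 24^29 mod 47  (bits of 29 = 11101)
  bit 0 = 1: r = r^2 * 24 mod 47 = 1^2 * 24 = 1*24 = 24
  bit 1 = 1: r = r^2 * 24 mod 47 = 24^2 * 24 = 12*24 = 6
  bit 2 = 1: r = r^2 * 24 mod 47 = 6^2 * 24 = 36*24 = 18
  bit 3 = 0: r = r^2 mod 47 = 18^2 = 42
  bit 4 = 1: r = r^2 * 24 mod 47 = 42^2 * 24 = 25*24 = 36
  -> s = B^a = 36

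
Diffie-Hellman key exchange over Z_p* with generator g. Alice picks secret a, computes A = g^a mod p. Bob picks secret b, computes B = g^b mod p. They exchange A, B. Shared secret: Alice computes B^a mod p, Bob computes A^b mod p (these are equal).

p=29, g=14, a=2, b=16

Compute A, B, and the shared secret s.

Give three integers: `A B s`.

A = 14^2 mod 29  (bits of 2 = 10)
  bit 0 = 1: r = r^2 * 14 mod 29 = 1^2 * 14 = 1*14 = 14
  bit 1 = 0: r = r^2 mod 29 = 14^2 = 22
  -> A = 22
B = 14^16 mod 29  (bits of 16 = 10000)
  bit 0 = 1: r = r^2 * 14 mod 29 = 1^2 * 14 = 1*14 = 14
  bit 1 = 0: r = r^2 mod 29 = 14^2 = 22
  bit 2 = 0: r = r^2 mod 29 = 22^2 = 20
  bit 3 = 0: r = r^2 mod 29 = 20^2 = 23
  bit 4 = 0: r = r^2 mod 29 = 23^2 = 7
  -> B = 7
s = B^a = 7^2 mod 29  (bits of 2 = 10)
  bit 0 = 1: r = r^2 * 7 mod 29 = 1^2 * 7 = 1*7 = 7
  bit 1 = 0: r = r^2 mod 29 = 7^2 = 20
  -> s = B^a = 20

Answer: 22 7 20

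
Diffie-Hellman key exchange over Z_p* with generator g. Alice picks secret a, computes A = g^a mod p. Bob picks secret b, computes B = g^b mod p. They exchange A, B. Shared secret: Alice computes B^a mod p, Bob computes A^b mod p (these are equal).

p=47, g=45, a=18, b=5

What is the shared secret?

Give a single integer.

A = 45^18 mod 47  (bits of 18 = 10010)
  bit 0 = 1: r = r^2 * 45 mod 47 = 1^2 * 45 = 1*45 = 45
  bit 1 = 0: r = r^2 mod 47 = 45^2 = 4
  bit 2 = 0: r = r^2 mod 47 = 4^2 = 16
  bit 3 = 1: r = r^2 * 45 mod 47 = 16^2 * 45 = 21*45 = 5
  bit 4 = 0: r = r^2 mod 47 = 5^2 = 25
  -> A = 25
B = 45^5 mod 47  (bits of 5 = 101)
  bit 0 = 1: r = r^2 * 45 mod 47 = 1^2 * 45 = 1*45 = 45
  bit 1 = 0: r = r^2 mod 47 = 45^2 = 4
  bit 2 = 1: r = r^2 * 45 mod 47 = 4^2 * 45 = 16*45 = 15
  -> B = 15
s = B^a = 15^18 mod 47  (bits of 18 = 10010)
  bit 0 = 1: r = r^2 * 15 mod 47 = 1^2 * 15 = 1*15 = 15
  bit 1 = 0: r = r^2 mod 47 = 15^2 = 37
  bit 2 = 0: r = r^2 mod 47 = 37^2 = 6
  bit 3 = 1: r = r^2 * 15 mod 47 = 6^2 * 15 = 36*15 = 23
  bit 4 = 0: r = r^2 mod 47 = 23^2 = 12
  -> s = B^a = 12

Answer: 12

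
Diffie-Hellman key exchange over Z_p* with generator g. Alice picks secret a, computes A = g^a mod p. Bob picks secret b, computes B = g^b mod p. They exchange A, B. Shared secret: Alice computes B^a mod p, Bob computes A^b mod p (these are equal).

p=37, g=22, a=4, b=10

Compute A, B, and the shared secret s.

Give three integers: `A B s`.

Answer: 9 21 9

Derivation:
A = 22^4 mod 37  (bits of 4 = 100)
  bit 0 = 1: r = r^2 * 22 mod 37 = 1^2 * 22 = 1*22 = 22
  bit 1 = 0: r = r^2 mod 37 = 22^2 = 3
  bit 2 = 0: r = r^2 mod 37 = 3^2 = 9
  -> A = 9
B = 22^10 mod 37  (bits of 10 = 1010)
  bit 0 = 1: r = r^2 * 22 mod 37 = 1^2 * 22 = 1*22 = 22
  bit 1 = 0: r = r^2 mod 37 = 22^2 = 3
  bit 2 = 1: r = r^2 * 22 mod 37 = 3^2 * 22 = 9*22 = 13
  bit 3 = 0: r = r^2 mod 37 = 13^2 = 21
  -> B = 21
s = B^a = 21^4 mod 37  (bits of 4 = 100)
  bit 0 = 1: r = r^2 * 21 mod 37 = 1^2 * 21 = 1*21 = 21
  bit 1 = 0: r = r^2 mod 37 = 21^2 = 34
  bit 2 = 0: r = r^2 mod 37 = 34^2 = 9
  -> s = B^a = 9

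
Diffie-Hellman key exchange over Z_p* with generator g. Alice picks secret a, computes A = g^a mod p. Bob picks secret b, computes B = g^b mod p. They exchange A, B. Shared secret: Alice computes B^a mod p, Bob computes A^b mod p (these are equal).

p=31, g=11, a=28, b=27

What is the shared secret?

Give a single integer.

A = 11^28 mod 31  (bits of 28 = 11100)
  bit 0 = 1: r = r^2 * 11 mod 31 = 1^2 * 11 = 1*11 = 11
  bit 1 = 1: r = r^2 * 11 mod 31 = 11^2 * 11 = 28*11 = 29
  bit 2 = 1: r = r^2 * 11 mod 31 = 29^2 * 11 = 4*11 = 13
  bit 3 = 0: r = r^2 mod 31 = 13^2 = 14
  bit 4 = 0: r = r^2 mod 31 = 14^2 = 10
  -> A = 10
B = 11^27 mod 31  (bits of 27 = 11011)
  bit 0 = 1: r = r^2 * 11 mod 31 = 1^2 * 11 = 1*11 = 11
  bit 1 = 1: r = r^2 * 11 mod 31 = 11^2 * 11 = 28*11 = 29
  bit 2 = 0: r = r^2 mod 31 = 29^2 = 4
  bit 3 = 1: r = r^2 * 11 mod 31 = 4^2 * 11 = 16*11 = 21
  bit 4 = 1: r = r^2 * 11 mod 31 = 21^2 * 11 = 7*11 = 15
  -> B = 15
s = B^a = 15^28 mod 31  (bits of 28 = 11100)
  bit 0 = 1: r = r^2 * 15 mod 31 = 1^2 * 15 = 1*15 = 15
  bit 1 = 1: r = r^2 * 15 mod 31 = 15^2 * 15 = 8*15 = 27
  bit 2 = 1: r = r^2 * 15 mod 31 = 27^2 * 15 = 16*15 = 23
  bit 3 = 0: r = r^2 mod 31 = 23^2 = 2
  bit 4 = 0: r = r^2 mod 31 = 2^2 = 4
  -> s = B^a = 4

Answer: 4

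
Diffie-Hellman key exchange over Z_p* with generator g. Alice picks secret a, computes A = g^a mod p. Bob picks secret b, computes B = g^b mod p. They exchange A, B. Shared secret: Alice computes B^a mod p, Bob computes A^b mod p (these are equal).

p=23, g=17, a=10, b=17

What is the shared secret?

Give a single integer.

A = 17^10 mod 23  (bits of 10 = 1010)
  bit 0 = 1: r = r^2 * 17 mod 23 = 1^2 * 17 = 1*17 = 17
  bit 1 = 0: r = r^2 mod 23 = 17^2 = 13
  bit 2 = 1: r = r^2 * 17 mod 23 = 13^2 * 17 = 8*17 = 21
  bit 3 = 0: r = r^2 mod 23 = 21^2 = 4
  -> A = 4
B = 17^17 mod 23  (bits of 17 = 10001)
  bit 0 = 1: r = r^2 * 17 mod 23 = 1^2 * 17 = 1*17 = 17
  bit 1 = 0: r = r^2 mod 23 = 17^2 = 13
  bit 2 = 0: r = r^2 mod 23 = 13^2 = 8
  bit 3 = 0: r = r^2 mod 23 = 8^2 = 18
  bit 4 = 1: r = r^2 * 17 mod 23 = 18^2 * 17 = 2*17 = 11
  -> B = 11
s = B^a = 11^10 mod 23  (bits of 10 = 1010)
  bit 0 = 1: r = r^2 * 11 mod 23 = 1^2 * 11 = 1*11 = 11
  bit 1 = 0: r = r^2 mod 23 = 11^2 = 6
  bit 2 = 1: r = r^2 * 11 mod 23 = 6^2 * 11 = 13*11 = 5
  bit 3 = 0: r = r^2 mod 23 = 5^2 = 2
  -> s = B^a = 2

Answer: 2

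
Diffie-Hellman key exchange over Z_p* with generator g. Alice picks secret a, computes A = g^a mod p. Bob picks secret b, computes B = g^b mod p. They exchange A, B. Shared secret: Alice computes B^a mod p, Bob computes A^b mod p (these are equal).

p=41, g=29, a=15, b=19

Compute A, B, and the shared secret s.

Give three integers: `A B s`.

Answer: 14 24 38

Derivation:
A = 29^15 mod 41  (bits of 15 = 1111)
  bit 0 = 1: r = r^2 * 29 mod 41 = 1^2 * 29 = 1*29 = 29
  bit 1 = 1: r = r^2 * 29 mod 41 = 29^2 * 29 = 21*29 = 35
  bit 2 = 1: r = r^2 * 29 mod 41 = 35^2 * 29 = 36*29 = 19
  bit 3 = 1: r = r^2 * 29 mod 41 = 19^2 * 29 = 33*29 = 14
  -> A = 14
B = 29^19 mod 41  (bits of 19 = 10011)
  bit 0 = 1: r = r^2 * 29 mod 41 = 1^2 * 29 = 1*29 = 29
  bit 1 = 0: r = r^2 mod 41 = 29^2 = 21
  bit 2 = 0: r = r^2 mod 41 = 21^2 = 31
  bit 3 = 1: r = r^2 * 29 mod 41 = 31^2 * 29 = 18*29 = 30
  bit 4 = 1: r = r^2 * 29 mod 41 = 30^2 * 29 = 39*29 = 24
  -> B = 24
s = B^a = 24^15 mod 41  (bits of 15 = 1111)
  bit 0 = 1: r = r^2 * 24 mod 41 = 1^2 * 24 = 1*24 = 24
  bit 1 = 1: r = r^2 * 24 mod 41 = 24^2 * 24 = 2*24 = 7
  bit 2 = 1: r = r^2 * 24 mod 41 = 7^2 * 24 = 8*24 = 28
  bit 3 = 1: r = r^2 * 24 mod 41 = 28^2 * 24 = 5*24 = 38
  -> s = B^a = 38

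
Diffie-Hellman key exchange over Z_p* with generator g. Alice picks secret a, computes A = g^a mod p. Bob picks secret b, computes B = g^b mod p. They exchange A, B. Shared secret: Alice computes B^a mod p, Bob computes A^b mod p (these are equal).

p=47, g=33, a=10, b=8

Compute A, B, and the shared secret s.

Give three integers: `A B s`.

A = 33^10 mod 47  (bits of 10 = 1010)
  bit 0 = 1: r = r^2 * 33 mod 47 = 1^2 * 33 = 1*33 = 33
  bit 1 = 0: r = r^2 mod 47 = 33^2 = 8
  bit 2 = 1: r = r^2 * 33 mod 47 = 8^2 * 33 = 17*33 = 44
  bit 3 = 0: r = r^2 mod 47 = 44^2 = 9
  -> A = 9
B = 33^8 mod 47  (bits of 8 = 1000)
  bit 0 = 1: r = r^2 * 33 mod 47 = 1^2 * 33 = 1*33 = 33
  bit 1 = 0: r = r^2 mod 47 = 33^2 = 8
  bit 2 = 0: r = r^2 mod 47 = 8^2 = 17
  bit 3 = 0: r = r^2 mod 47 = 17^2 = 7
  -> B = 7
s = B^a = 7^10 mod 47  (bits of 10 = 1010)
  bit 0 = 1: r = r^2 * 7 mod 47 = 1^2 * 7 = 1*7 = 7
  bit 1 = 0: r = r^2 mod 47 = 7^2 = 2
  bit 2 = 1: r = r^2 * 7 mod 47 = 2^2 * 7 = 4*7 = 28
  bit 3 = 0: r = r^2 mod 47 = 28^2 = 32
  -> s = B^a = 32

Answer: 9 7 32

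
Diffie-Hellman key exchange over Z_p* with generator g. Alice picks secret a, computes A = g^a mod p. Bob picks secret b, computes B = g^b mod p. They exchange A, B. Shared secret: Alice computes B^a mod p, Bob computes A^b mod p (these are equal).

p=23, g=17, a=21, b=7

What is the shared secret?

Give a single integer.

A = 17^21 mod 23  (bits of 21 = 10101)
  bit 0 = 1: r = r^2 * 17 mod 23 = 1^2 * 17 = 1*17 = 17
  bit 1 = 0: r = r^2 mod 23 = 17^2 = 13
  bit 2 = 1: r = r^2 * 17 mod 23 = 13^2 * 17 = 8*17 = 21
  bit 3 = 0: r = r^2 mod 23 = 21^2 = 4
  bit 4 = 1: r = r^2 * 17 mod 23 = 4^2 * 17 = 16*17 = 19
  -> A = 19
B = 17^7 mod 23  (bits of 7 = 111)
  bit 0 = 1: r = r^2 * 17 mod 23 = 1^2 * 17 = 1*17 = 17
  bit 1 = 1: r = r^2 * 17 mod 23 = 17^2 * 17 = 13*17 = 14
  bit 2 = 1: r = r^2 * 17 mod 23 = 14^2 * 17 = 12*17 = 20
  -> B = 20
s = B^a = 20^21 mod 23  (bits of 21 = 10101)
  bit 0 = 1: r = r^2 * 20 mod 23 = 1^2 * 20 = 1*20 = 20
  bit 1 = 0: r = r^2 mod 23 = 20^2 = 9
  bit 2 = 1: r = r^2 * 20 mod 23 = 9^2 * 20 = 12*20 = 10
  bit 3 = 0: r = r^2 mod 23 = 10^2 = 8
  bit 4 = 1: r = r^2 * 20 mod 23 = 8^2 * 20 = 18*20 = 15
  -> s = B^a = 15

Answer: 15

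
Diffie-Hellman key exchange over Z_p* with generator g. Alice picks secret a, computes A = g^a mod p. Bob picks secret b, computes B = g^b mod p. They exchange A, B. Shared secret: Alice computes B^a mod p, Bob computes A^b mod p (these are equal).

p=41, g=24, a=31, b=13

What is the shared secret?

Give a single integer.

A = 24^31 mod 41  (bits of 31 = 11111)
  bit 0 = 1: r = r^2 * 24 mod 41 = 1^2 * 24 = 1*24 = 24
  bit 1 = 1: r = r^2 * 24 mod 41 = 24^2 * 24 = 2*24 = 7
  bit 2 = 1: r = r^2 * 24 mod 41 = 7^2 * 24 = 8*24 = 28
  bit 3 = 1: r = r^2 * 24 mod 41 = 28^2 * 24 = 5*24 = 38
  bit 4 = 1: r = r^2 * 24 mod 41 = 38^2 * 24 = 9*24 = 11
  -> A = 11
B = 24^13 mod 41  (bits of 13 = 1101)
  bit 0 = 1: r = r^2 * 24 mod 41 = 1^2 * 24 = 1*24 = 24
  bit 1 = 1: r = r^2 * 24 mod 41 = 24^2 * 24 = 2*24 = 7
  bit 2 = 0: r = r^2 mod 41 = 7^2 = 8
  bit 3 = 1: r = r^2 * 24 mod 41 = 8^2 * 24 = 23*24 = 19
  -> B = 19
s = B^a = 19^31 mod 41  (bits of 31 = 11111)
  bit 0 = 1: r = r^2 * 19 mod 41 = 1^2 * 19 = 1*19 = 19
  bit 1 = 1: r = r^2 * 19 mod 41 = 19^2 * 19 = 33*19 = 12
  bit 2 = 1: r = r^2 * 19 mod 41 = 12^2 * 19 = 21*19 = 30
  bit 3 = 1: r = r^2 * 19 mod 41 = 30^2 * 19 = 39*19 = 3
  bit 4 = 1: r = r^2 * 19 mod 41 = 3^2 * 19 = 9*19 = 7
  -> s = B^a = 7

Answer: 7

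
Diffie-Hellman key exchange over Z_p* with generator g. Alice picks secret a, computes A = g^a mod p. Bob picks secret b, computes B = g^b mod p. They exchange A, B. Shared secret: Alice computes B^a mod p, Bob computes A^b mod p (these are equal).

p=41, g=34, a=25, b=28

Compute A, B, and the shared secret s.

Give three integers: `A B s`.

Answer: 38 4 40

Derivation:
A = 34^25 mod 41  (bits of 25 = 11001)
  bit 0 = 1: r = r^2 * 34 mod 41 = 1^2 * 34 = 1*34 = 34
  bit 1 = 1: r = r^2 * 34 mod 41 = 34^2 * 34 = 8*34 = 26
  bit 2 = 0: r = r^2 mod 41 = 26^2 = 20
  bit 3 = 0: r = r^2 mod 41 = 20^2 = 31
  bit 4 = 1: r = r^2 * 34 mod 41 = 31^2 * 34 = 18*34 = 38
  -> A = 38
B = 34^28 mod 41  (bits of 28 = 11100)
  bit 0 = 1: r = r^2 * 34 mod 41 = 1^2 * 34 = 1*34 = 34
  bit 1 = 1: r = r^2 * 34 mod 41 = 34^2 * 34 = 8*34 = 26
  bit 2 = 1: r = r^2 * 34 mod 41 = 26^2 * 34 = 20*34 = 24
  bit 3 = 0: r = r^2 mod 41 = 24^2 = 2
  bit 4 = 0: r = r^2 mod 41 = 2^2 = 4
  -> B = 4
s = B^a = 4^25 mod 41  (bits of 25 = 11001)
  bit 0 = 1: r = r^2 * 4 mod 41 = 1^2 * 4 = 1*4 = 4
  bit 1 = 1: r = r^2 * 4 mod 41 = 4^2 * 4 = 16*4 = 23
  bit 2 = 0: r = r^2 mod 41 = 23^2 = 37
  bit 3 = 0: r = r^2 mod 41 = 37^2 = 16
  bit 4 = 1: r = r^2 * 4 mod 41 = 16^2 * 4 = 10*4 = 40
  -> s = B^a = 40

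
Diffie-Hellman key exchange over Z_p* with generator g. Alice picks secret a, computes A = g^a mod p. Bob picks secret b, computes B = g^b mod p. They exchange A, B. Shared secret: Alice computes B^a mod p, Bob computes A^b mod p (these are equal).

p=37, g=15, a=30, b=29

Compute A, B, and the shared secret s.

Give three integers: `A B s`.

A = 15^30 mod 37  (bits of 30 = 11110)
  bit 0 = 1: r = r^2 * 15 mod 37 = 1^2 * 15 = 1*15 = 15
  bit 1 = 1: r = r^2 * 15 mod 37 = 15^2 * 15 = 3*15 = 8
  bit 2 = 1: r = r^2 * 15 mod 37 = 8^2 * 15 = 27*15 = 35
  bit 3 = 1: r = r^2 * 15 mod 37 = 35^2 * 15 = 4*15 = 23
  bit 4 = 0: r = r^2 mod 37 = 23^2 = 11
  -> A = 11
B = 15^29 mod 37  (bits of 29 = 11101)
  bit 0 = 1: r = r^2 * 15 mod 37 = 1^2 * 15 = 1*15 = 15
  bit 1 = 1: r = r^2 * 15 mod 37 = 15^2 * 15 = 3*15 = 8
  bit 2 = 1: r = r^2 * 15 mod 37 = 8^2 * 15 = 27*15 = 35
  bit 3 = 0: r = r^2 mod 37 = 35^2 = 4
  bit 4 = 1: r = r^2 * 15 mod 37 = 4^2 * 15 = 16*15 = 18
  -> B = 18
s = B^a = 18^30 mod 37  (bits of 30 = 11110)
  bit 0 = 1: r = r^2 * 18 mod 37 = 1^2 * 18 = 1*18 = 18
  bit 1 = 1: r = r^2 * 18 mod 37 = 18^2 * 18 = 28*18 = 23
  bit 2 = 1: r = r^2 * 18 mod 37 = 23^2 * 18 = 11*18 = 13
  bit 3 = 1: r = r^2 * 18 mod 37 = 13^2 * 18 = 21*18 = 8
  bit 4 = 0: r = r^2 mod 37 = 8^2 = 27
  -> s = B^a = 27

Answer: 11 18 27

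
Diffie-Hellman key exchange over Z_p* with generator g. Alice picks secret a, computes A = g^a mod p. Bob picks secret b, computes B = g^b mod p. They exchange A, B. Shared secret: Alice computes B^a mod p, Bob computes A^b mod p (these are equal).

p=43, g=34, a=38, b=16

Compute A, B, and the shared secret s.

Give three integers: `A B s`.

A = 34^38 mod 43  (bits of 38 = 100110)
  bit 0 = 1: r = r^2 * 34 mod 43 = 1^2 * 34 = 1*34 = 34
  bit 1 = 0: r = r^2 mod 43 = 34^2 = 38
  bit 2 = 0: r = r^2 mod 43 = 38^2 = 25
  bit 3 = 1: r = r^2 * 34 mod 43 = 25^2 * 34 = 23*34 = 8
  bit 4 = 1: r = r^2 * 34 mod 43 = 8^2 * 34 = 21*34 = 26
  bit 5 = 0: r = r^2 mod 43 = 26^2 = 31
  -> A = 31
B = 34^16 mod 43  (bits of 16 = 10000)
  bit 0 = 1: r = r^2 * 34 mod 43 = 1^2 * 34 = 1*34 = 34
  bit 1 = 0: r = r^2 mod 43 = 34^2 = 38
  bit 2 = 0: r = r^2 mod 43 = 38^2 = 25
  bit 3 = 0: r = r^2 mod 43 = 25^2 = 23
  bit 4 = 0: r = r^2 mod 43 = 23^2 = 13
  -> B = 13
s = B^a = 13^38 mod 43  (bits of 38 = 100110)
  bit 0 = 1: r = r^2 * 13 mod 43 = 1^2 * 13 = 1*13 = 13
  bit 1 = 0: r = r^2 mod 43 = 13^2 = 40
  bit 2 = 0: r = r^2 mod 43 = 40^2 = 9
  bit 3 = 1: r = r^2 * 13 mod 43 = 9^2 * 13 = 38*13 = 21
  bit 4 = 1: r = r^2 * 13 mod 43 = 21^2 * 13 = 11*13 = 14
  bit 5 = 0: r = r^2 mod 43 = 14^2 = 24
  -> s = B^a = 24

Answer: 31 13 24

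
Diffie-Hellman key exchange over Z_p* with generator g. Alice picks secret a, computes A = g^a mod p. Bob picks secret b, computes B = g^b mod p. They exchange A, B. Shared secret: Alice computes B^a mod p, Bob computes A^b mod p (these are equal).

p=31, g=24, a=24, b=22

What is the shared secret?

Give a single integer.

A = 24^24 mod 31  (bits of 24 = 11000)
  bit 0 = 1: r = r^2 * 24 mod 31 = 1^2 * 24 = 1*24 = 24
  bit 1 = 1: r = r^2 * 24 mod 31 = 24^2 * 24 = 18*24 = 29
  bit 2 = 0: r = r^2 mod 31 = 29^2 = 4
  bit 3 = 0: r = r^2 mod 31 = 4^2 = 16
  bit 4 = 0: r = r^2 mod 31 = 16^2 = 8
  -> A = 8
B = 24^22 mod 31  (bits of 22 = 10110)
  bit 0 = 1: r = r^2 * 24 mod 31 = 1^2 * 24 = 1*24 = 24
  bit 1 = 0: r = r^2 mod 31 = 24^2 = 18
  bit 2 = 1: r = r^2 * 24 mod 31 = 18^2 * 24 = 14*24 = 26
  bit 3 = 1: r = r^2 * 24 mod 31 = 26^2 * 24 = 25*24 = 11
  bit 4 = 0: r = r^2 mod 31 = 11^2 = 28
  -> B = 28
s = B^a = 28^24 mod 31  (bits of 24 = 11000)
  bit 0 = 1: r = r^2 * 28 mod 31 = 1^2 * 28 = 1*28 = 28
  bit 1 = 1: r = r^2 * 28 mod 31 = 28^2 * 28 = 9*28 = 4
  bit 2 = 0: r = r^2 mod 31 = 4^2 = 16
  bit 3 = 0: r = r^2 mod 31 = 16^2 = 8
  bit 4 = 0: r = r^2 mod 31 = 8^2 = 2
  -> s = B^a = 2

Answer: 2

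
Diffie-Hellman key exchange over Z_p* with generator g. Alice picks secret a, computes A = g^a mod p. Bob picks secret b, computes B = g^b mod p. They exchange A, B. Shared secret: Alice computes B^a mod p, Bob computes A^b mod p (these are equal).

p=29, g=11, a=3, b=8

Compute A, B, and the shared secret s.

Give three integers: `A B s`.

A = 11^3 mod 29  (bits of 3 = 11)
  bit 0 = 1: r = r^2 * 11 mod 29 = 1^2 * 11 = 1*11 = 11
  bit 1 = 1: r = r^2 * 11 mod 29 = 11^2 * 11 = 5*11 = 26
  -> A = 26
B = 11^8 mod 29  (bits of 8 = 1000)
  bit 0 = 1: r = r^2 * 11 mod 29 = 1^2 * 11 = 1*11 = 11
  bit 1 = 0: r = r^2 mod 29 = 11^2 = 5
  bit 2 = 0: r = r^2 mod 29 = 5^2 = 25
  bit 3 = 0: r = r^2 mod 29 = 25^2 = 16
  -> B = 16
s = B^a = 16^3 mod 29  (bits of 3 = 11)
  bit 0 = 1: r = r^2 * 16 mod 29 = 1^2 * 16 = 1*16 = 16
  bit 1 = 1: r = r^2 * 16 mod 29 = 16^2 * 16 = 24*16 = 7
  -> s = B^a = 7

Answer: 26 16 7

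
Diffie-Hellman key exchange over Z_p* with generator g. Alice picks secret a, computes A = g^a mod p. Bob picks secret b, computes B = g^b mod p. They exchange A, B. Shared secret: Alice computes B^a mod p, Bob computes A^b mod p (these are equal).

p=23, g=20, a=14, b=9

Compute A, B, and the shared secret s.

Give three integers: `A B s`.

A = 20^14 mod 23  (bits of 14 = 1110)
  bit 0 = 1: r = r^2 * 20 mod 23 = 1^2 * 20 = 1*20 = 20
  bit 1 = 1: r = r^2 * 20 mod 23 = 20^2 * 20 = 9*20 = 19
  bit 2 = 1: r = r^2 * 20 mod 23 = 19^2 * 20 = 16*20 = 21
  bit 3 = 0: r = r^2 mod 23 = 21^2 = 4
  -> A = 4
B = 20^9 mod 23  (bits of 9 = 1001)
  bit 0 = 1: r = r^2 * 20 mod 23 = 1^2 * 20 = 1*20 = 20
  bit 1 = 0: r = r^2 mod 23 = 20^2 = 9
  bit 2 = 0: r = r^2 mod 23 = 9^2 = 12
  bit 3 = 1: r = r^2 * 20 mod 23 = 12^2 * 20 = 6*20 = 5
  -> B = 5
s = B^a = 5^14 mod 23  (bits of 14 = 1110)
  bit 0 = 1: r = r^2 * 5 mod 23 = 1^2 * 5 = 1*5 = 5
  bit 1 = 1: r = r^2 * 5 mod 23 = 5^2 * 5 = 2*5 = 10
  bit 2 = 1: r = r^2 * 5 mod 23 = 10^2 * 5 = 8*5 = 17
  bit 3 = 0: r = r^2 mod 23 = 17^2 = 13
  -> s = B^a = 13

Answer: 4 5 13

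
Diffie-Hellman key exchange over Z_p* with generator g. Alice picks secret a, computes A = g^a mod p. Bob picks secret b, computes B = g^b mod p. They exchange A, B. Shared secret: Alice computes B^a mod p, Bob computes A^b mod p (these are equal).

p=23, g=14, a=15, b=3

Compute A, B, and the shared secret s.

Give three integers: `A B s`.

A = 14^15 mod 23  (bits of 15 = 1111)
  bit 0 = 1: r = r^2 * 14 mod 23 = 1^2 * 14 = 1*14 = 14
  bit 1 = 1: r = r^2 * 14 mod 23 = 14^2 * 14 = 12*14 = 7
  bit 2 = 1: r = r^2 * 14 mod 23 = 7^2 * 14 = 3*14 = 19
  bit 3 = 1: r = r^2 * 14 mod 23 = 19^2 * 14 = 16*14 = 17
  -> A = 17
B = 14^3 mod 23  (bits of 3 = 11)
  bit 0 = 1: r = r^2 * 14 mod 23 = 1^2 * 14 = 1*14 = 14
  bit 1 = 1: r = r^2 * 14 mod 23 = 14^2 * 14 = 12*14 = 7
  -> B = 7
s = B^a = 7^15 mod 23  (bits of 15 = 1111)
  bit 0 = 1: r = r^2 * 7 mod 23 = 1^2 * 7 = 1*7 = 7
  bit 1 = 1: r = r^2 * 7 mod 23 = 7^2 * 7 = 3*7 = 21
  bit 2 = 1: r = r^2 * 7 mod 23 = 21^2 * 7 = 4*7 = 5
  bit 3 = 1: r = r^2 * 7 mod 23 = 5^2 * 7 = 2*7 = 14
  -> s = B^a = 14

Answer: 17 7 14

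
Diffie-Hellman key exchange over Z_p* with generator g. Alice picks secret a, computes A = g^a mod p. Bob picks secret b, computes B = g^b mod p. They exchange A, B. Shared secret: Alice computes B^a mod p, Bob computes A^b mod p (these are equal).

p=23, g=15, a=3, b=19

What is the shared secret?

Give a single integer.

Answer: 5

Derivation:
A = 15^3 mod 23  (bits of 3 = 11)
  bit 0 = 1: r = r^2 * 15 mod 23 = 1^2 * 15 = 1*15 = 15
  bit 1 = 1: r = r^2 * 15 mod 23 = 15^2 * 15 = 18*15 = 17
  -> A = 17
B = 15^19 mod 23  (bits of 19 = 10011)
  bit 0 = 1: r = r^2 * 15 mod 23 = 1^2 * 15 = 1*15 = 15
  bit 1 = 0: r = r^2 mod 23 = 15^2 = 18
  bit 2 = 0: r = r^2 mod 23 = 18^2 = 2
  bit 3 = 1: r = r^2 * 15 mod 23 = 2^2 * 15 = 4*15 = 14
  bit 4 = 1: r = r^2 * 15 mod 23 = 14^2 * 15 = 12*15 = 19
  -> B = 19
s = B^a = 19^3 mod 23  (bits of 3 = 11)
  bit 0 = 1: r = r^2 * 19 mod 23 = 1^2 * 19 = 1*19 = 19
  bit 1 = 1: r = r^2 * 19 mod 23 = 19^2 * 19 = 16*19 = 5
  -> s = B^a = 5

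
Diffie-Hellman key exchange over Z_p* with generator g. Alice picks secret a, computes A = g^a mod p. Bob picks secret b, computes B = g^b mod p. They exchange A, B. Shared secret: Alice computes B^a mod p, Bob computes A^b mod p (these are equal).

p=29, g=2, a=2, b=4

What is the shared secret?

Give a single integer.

Answer: 24

Derivation:
A = 2^2 mod 29  (bits of 2 = 10)
  bit 0 = 1: r = r^2 * 2 mod 29 = 1^2 * 2 = 1*2 = 2
  bit 1 = 0: r = r^2 mod 29 = 2^2 = 4
  -> A = 4
B = 2^4 mod 29  (bits of 4 = 100)
  bit 0 = 1: r = r^2 * 2 mod 29 = 1^2 * 2 = 1*2 = 2
  bit 1 = 0: r = r^2 mod 29 = 2^2 = 4
  bit 2 = 0: r = r^2 mod 29 = 4^2 = 16
  -> B = 16
s = B^a = 16^2 mod 29  (bits of 2 = 10)
  bit 0 = 1: r = r^2 * 16 mod 29 = 1^2 * 16 = 1*16 = 16
  bit 1 = 0: r = r^2 mod 29 = 16^2 = 24
  -> s = B^a = 24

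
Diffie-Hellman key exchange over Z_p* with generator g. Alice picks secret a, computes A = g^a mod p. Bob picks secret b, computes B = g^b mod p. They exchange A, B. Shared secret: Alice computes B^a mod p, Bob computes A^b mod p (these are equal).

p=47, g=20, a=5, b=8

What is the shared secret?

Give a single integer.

A = 20^5 mod 47  (bits of 5 = 101)
  bit 0 = 1: r = r^2 * 20 mod 47 = 1^2 * 20 = 1*20 = 20
  bit 1 = 0: r = r^2 mod 47 = 20^2 = 24
  bit 2 = 1: r = r^2 * 20 mod 47 = 24^2 * 20 = 12*20 = 5
  -> A = 5
B = 20^8 mod 47  (bits of 8 = 1000)
  bit 0 = 1: r = r^2 * 20 mod 47 = 1^2 * 20 = 1*20 = 20
  bit 1 = 0: r = r^2 mod 47 = 20^2 = 24
  bit 2 = 0: r = r^2 mod 47 = 24^2 = 12
  bit 3 = 0: r = r^2 mod 47 = 12^2 = 3
  -> B = 3
s = B^a = 3^5 mod 47  (bits of 5 = 101)
  bit 0 = 1: r = r^2 * 3 mod 47 = 1^2 * 3 = 1*3 = 3
  bit 1 = 0: r = r^2 mod 47 = 3^2 = 9
  bit 2 = 1: r = r^2 * 3 mod 47 = 9^2 * 3 = 34*3 = 8
  -> s = B^a = 8

Answer: 8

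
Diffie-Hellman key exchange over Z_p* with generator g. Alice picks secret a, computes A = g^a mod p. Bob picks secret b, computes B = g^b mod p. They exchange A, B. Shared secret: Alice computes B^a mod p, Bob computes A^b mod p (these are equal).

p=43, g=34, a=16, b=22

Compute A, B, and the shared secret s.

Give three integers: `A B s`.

A = 34^16 mod 43  (bits of 16 = 10000)
  bit 0 = 1: r = r^2 * 34 mod 43 = 1^2 * 34 = 1*34 = 34
  bit 1 = 0: r = r^2 mod 43 = 34^2 = 38
  bit 2 = 0: r = r^2 mod 43 = 38^2 = 25
  bit 3 = 0: r = r^2 mod 43 = 25^2 = 23
  bit 4 = 0: r = r^2 mod 43 = 23^2 = 13
  -> A = 13
B = 34^22 mod 43  (bits of 22 = 10110)
  bit 0 = 1: r = r^2 * 34 mod 43 = 1^2 * 34 = 1*34 = 34
  bit 1 = 0: r = r^2 mod 43 = 34^2 = 38
  bit 2 = 1: r = r^2 * 34 mod 43 = 38^2 * 34 = 25*34 = 33
  bit 3 = 1: r = r^2 * 34 mod 43 = 33^2 * 34 = 14*34 = 3
  bit 4 = 0: r = r^2 mod 43 = 3^2 = 9
  -> B = 9
s = B^a = 9^16 mod 43  (bits of 16 = 10000)
  bit 0 = 1: r = r^2 * 9 mod 43 = 1^2 * 9 = 1*9 = 9
  bit 1 = 0: r = r^2 mod 43 = 9^2 = 38
  bit 2 = 0: r = r^2 mod 43 = 38^2 = 25
  bit 3 = 0: r = r^2 mod 43 = 25^2 = 23
  bit 4 = 0: r = r^2 mod 43 = 23^2 = 13
  -> s = B^a = 13

Answer: 13 9 13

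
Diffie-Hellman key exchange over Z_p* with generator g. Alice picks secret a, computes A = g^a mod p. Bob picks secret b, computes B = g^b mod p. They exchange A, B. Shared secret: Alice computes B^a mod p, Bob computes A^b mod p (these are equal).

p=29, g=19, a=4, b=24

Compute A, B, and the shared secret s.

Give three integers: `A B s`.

Answer: 24 23 20

Derivation:
A = 19^4 mod 29  (bits of 4 = 100)
  bit 0 = 1: r = r^2 * 19 mod 29 = 1^2 * 19 = 1*19 = 19
  bit 1 = 0: r = r^2 mod 29 = 19^2 = 13
  bit 2 = 0: r = r^2 mod 29 = 13^2 = 24
  -> A = 24
B = 19^24 mod 29  (bits of 24 = 11000)
  bit 0 = 1: r = r^2 * 19 mod 29 = 1^2 * 19 = 1*19 = 19
  bit 1 = 1: r = r^2 * 19 mod 29 = 19^2 * 19 = 13*19 = 15
  bit 2 = 0: r = r^2 mod 29 = 15^2 = 22
  bit 3 = 0: r = r^2 mod 29 = 22^2 = 20
  bit 4 = 0: r = r^2 mod 29 = 20^2 = 23
  -> B = 23
s = B^a = 23^4 mod 29  (bits of 4 = 100)
  bit 0 = 1: r = r^2 * 23 mod 29 = 1^2 * 23 = 1*23 = 23
  bit 1 = 0: r = r^2 mod 29 = 23^2 = 7
  bit 2 = 0: r = r^2 mod 29 = 7^2 = 20
  -> s = B^a = 20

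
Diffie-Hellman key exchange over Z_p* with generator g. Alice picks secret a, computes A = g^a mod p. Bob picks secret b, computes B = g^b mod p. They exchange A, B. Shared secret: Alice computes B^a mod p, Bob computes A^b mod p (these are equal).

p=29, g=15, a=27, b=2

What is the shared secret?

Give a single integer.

A = 15^27 mod 29  (bits of 27 = 11011)
  bit 0 = 1: r = r^2 * 15 mod 29 = 1^2 * 15 = 1*15 = 15
  bit 1 = 1: r = r^2 * 15 mod 29 = 15^2 * 15 = 22*15 = 11
  bit 2 = 0: r = r^2 mod 29 = 11^2 = 5
  bit 3 = 1: r = r^2 * 15 mod 29 = 5^2 * 15 = 25*15 = 27
  bit 4 = 1: r = r^2 * 15 mod 29 = 27^2 * 15 = 4*15 = 2
  -> A = 2
B = 15^2 mod 29  (bits of 2 = 10)
  bit 0 = 1: r = r^2 * 15 mod 29 = 1^2 * 15 = 1*15 = 15
  bit 1 = 0: r = r^2 mod 29 = 15^2 = 22
  -> B = 22
s = B^a = 22^27 mod 29  (bits of 27 = 11011)
  bit 0 = 1: r = r^2 * 22 mod 29 = 1^2 * 22 = 1*22 = 22
  bit 1 = 1: r = r^2 * 22 mod 29 = 22^2 * 22 = 20*22 = 5
  bit 2 = 0: r = r^2 mod 29 = 5^2 = 25
  bit 3 = 1: r = r^2 * 22 mod 29 = 25^2 * 22 = 16*22 = 4
  bit 4 = 1: r = r^2 * 22 mod 29 = 4^2 * 22 = 16*22 = 4
  -> s = B^a = 4

Answer: 4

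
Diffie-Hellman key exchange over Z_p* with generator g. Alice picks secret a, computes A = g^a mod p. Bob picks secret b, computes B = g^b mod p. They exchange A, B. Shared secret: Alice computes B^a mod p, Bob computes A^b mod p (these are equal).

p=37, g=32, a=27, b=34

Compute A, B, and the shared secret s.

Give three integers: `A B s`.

Answer: 6 3 36

Derivation:
A = 32^27 mod 37  (bits of 27 = 11011)
  bit 0 = 1: r = r^2 * 32 mod 37 = 1^2 * 32 = 1*32 = 32
  bit 1 = 1: r = r^2 * 32 mod 37 = 32^2 * 32 = 25*32 = 23
  bit 2 = 0: r = r^2 mod 37 = 23^2 = 11
  bit 3 = 1: r = r^2 * 32 mod 37 = 11^2 * 32 = 10*32 = 24
  bit 4 = 1: r = r^2 * 32 mod 37 = 24^2 * 32 = 21*32 = 6
  -> A = 6
B = 32^34 mod 37  (bits of 34 = 100010)
  bit 0 = 1: r = r^2 * 32 mod 37 = 1^2 * 32 = 1*32 = 32
  bit 1 = 0: r = r^2 mod 37 = 32^2 = 25
  bit 2 = 0: r = r^2 mod 37 = 25^2 = 33
  bit 3 = 0: r = r^2 mod 37 = 33^2 = 16
  bit 4 = 1: r = r^2 * 32 mod 37 = 16^2 * 32 = 34*32 = 15
  bit 5 = 0: r = r^2 mod 37 = 15^2 = 3
  -> B = 3
s = B^a = 3^27 mod 37  (bits of 27 = 11011)
  bit 0 = 1: r = r^2 * 3 mod 37 = 1^2 * 3 = 1*3 = 3
  bit 1 = 1: r = r^2 * 3 mod 37 = 3^2 * 3 = 9*3 = 27
  bit 2 = 0: r = r^2 mod 37 = 27^2 = 26
  bit 3 = 1: r = r^2 * 3 mod 37 = 26^2 * 3 = 10*3 = 30
  bit 4 = 1: r = r^2 * 3 mod 37 = 30^2 * 3 = 12*3 = 36
  -> s = B^a = 36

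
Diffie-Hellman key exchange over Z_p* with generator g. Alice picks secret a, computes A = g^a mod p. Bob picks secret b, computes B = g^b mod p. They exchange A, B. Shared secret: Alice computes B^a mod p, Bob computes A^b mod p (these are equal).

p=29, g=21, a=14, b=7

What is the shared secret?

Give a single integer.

Answer: 28

Derivation:
A = 21^14 mod 29  (bits of 14 = 1110)
  bit 0 = 1: r = r^2 * 21 mod 29 = 1^2 * 21 = 1*21 = 21
  bit 1 = 1: r = r^2 * 21 mod 29 = 21^2 * 21 = 6*21 = 10
  bit 2 = 1: r = r^2 * 21 mod 29 = 10^2 * 21 = 13*21 = 12
  bit 3 = 0: r = r^2 mod 29 = 12^2 = 28
  -> A = 28
B = 21^7 mod 29  (bits of 7 = 111)
  bit 0 = 1: r = r^2 * 21 mod 29 = 1^2 * 21 = 1*21 = 21
  bit 1 = 1: r = r^2 * 21 mod 29 = 21^2 * 21 = 6*21 = 10
  bit 2 = 1: r = r^2 * 21 mod 29 = 10^2 * 21 = 13*21 = 12
  -> B = 12
s = B^a = 12^14 mod 29  (bits of 14 = 1110)
  bit 0 = 1: r = r^2 * 12 mod 29 = 1^2 * 12 = 1*12 = 12
  bit 1 = 1: r = r^2 * 12 mod 29 = 12^2 * 12 = 28*12 = 17
  bit 2 = 1: r = r^2 * 12 mod 29 = 17^2 * 12 = 28*12 = 17
  bit 3 = 0: r = r^2 mod 29 = 17^2 = 28
  -> s = B^a = 28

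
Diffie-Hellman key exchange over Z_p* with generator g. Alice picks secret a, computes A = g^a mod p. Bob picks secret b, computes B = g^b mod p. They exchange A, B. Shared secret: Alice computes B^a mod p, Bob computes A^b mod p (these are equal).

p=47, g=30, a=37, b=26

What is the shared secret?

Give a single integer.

A = 30^37 mod 47  (bits of 37 = 100101)
  bit 0 = 1: r = r^2 * 30 mod 47 = 1^2 * 30 = 1*30 = 30
  bit 1 = 0: r = r^2 mod 47 = 30^2 = 7
  bit 2 = 0: r = r^2 mod 47 = 7^2 = 2
  bit 3 = 1: r = r^2 * 30 mod 47 = 2^2 * 30 = 4*30 = 26
  bit 4 = 0: r = r^2 mod 47 = 26^2 = 18
  bit 5 = 1: r = r^2 * 30 mod 47 = 18^2 * 30 = 42*30 = 38
  -> A = 38
B = 30^26 mod 47  (bits of 26 = 11010)
  bit 0 = 1: r = r^2 * 30 mod 47 = 1^2 * 30 = 1*30 = 30
  bit 1 = 1: r = r^2 * 30 mod 47 = 30^2 * 30 = 7*30 = 22
  bit 2 = 0: r = r^2 mod 47 = 22^2 = 14
  bit 3 = 1: r = r^2 * 30 mod 47 = 14^2 * 30 = 8*30 = 5
  bit 4 = 0: r = r^2 mod 47 = 5^2 = 25
  -> B = 25
s = B^a = 25^37 mod 47  (bits of 37 = 100101)
  bit 0 = 1: r = r^2 * 25 mod 47 = 1^2 * 25 = 1*25 = 25
  bit 1 = 0: r = r^2 mod 47 = 25^2 = 14
  bit 2 = 0: r = r^2 mod 47 = 14^2 = 8
  bit 3 = 1: r = r^2 * 25 mod 47 = 8^2 * 25 = 17*25 = 2
  bit 4 = 0: r = r^2 mod 47 = 2^2 = 4
  bit 5 = 1: r = r^2 * 25 mod 47 = 4^2 * 25 = 16*25 = 24
  -> s = B^a = 24

Answer: 24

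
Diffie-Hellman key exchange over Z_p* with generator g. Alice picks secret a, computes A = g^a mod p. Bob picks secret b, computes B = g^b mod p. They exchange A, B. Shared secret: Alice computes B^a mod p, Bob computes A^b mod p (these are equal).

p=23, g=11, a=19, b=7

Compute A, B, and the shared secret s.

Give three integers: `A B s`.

A = 11^19 mod 23  (bits of 19 = 10011)
  bit 0 = 1: r = r^2 * 11 mod 23 = 1^2 * 11 = 1*11 = 11
  bit 1 = 0: r = r^2 mod 23 = 11^2 = 6
  bit 2 = 0: r = r^2 mod 23 = 6^2 = 13
  bit 3 = 1: r = r^2 * 11 mod 23 = 13^2 * 11 = 8*11 = 19
  bit 4 = 1: r = r^2 * 11 mod 23 = 19^2 * 11 = 16*11 = 15
  -> A = 15
B = 11^7 mod 23  (bits of 7 = 111)
  bit 0 = 1: r = r^2 * 11 mod 23 = 1^2 * 11 = 1*11 = 11
  bit 1 = 1: r = r^2 * 11 mod 23 = 11^2 * 11 = 6*11 = 20
  bit 2 = 1: r = r^2 * 11 mod 23 = 20^2 * 11 = 9*11 = 7
  -> B = 7
s = B^a = 7^19 mod 23  (bits of 19 = 10011)
  bit 0 = 1: r = r^2 * 7 mod 23 = 1^2 * 7 = 1*7 = 7
  bit 1 = 0: r = r^2 mod 23 = 7^2 = 3
  bit 2 = 0: r = r^2 mod 23 = 3^2 = 9
  bit 3 = 1: r = r^2 * 7 mod 23 = 9^2 * 7 = 12*7 = 15
  bit 4 = 1: r = r^2 * 7 mod 23 = 15^2 * 7 = 18*7 = 11
  -> s = B^a = 11

Answer: 15 7 11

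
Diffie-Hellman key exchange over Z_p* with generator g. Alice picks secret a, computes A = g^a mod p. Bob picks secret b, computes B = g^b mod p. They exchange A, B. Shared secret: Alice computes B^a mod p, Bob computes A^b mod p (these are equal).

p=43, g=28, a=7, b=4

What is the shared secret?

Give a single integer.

A = 28^7 mod 43  (bits of 7 = 111)
  bit 0 = 1: r = r^2 * 28 mod 43 = 1^2 * 28 = 1*28 = 28
  bit 1 = 1: r = r^2 * 28 mod 43 = 28^2 * 28 = 10*28 = 22
  bit 2 = 1: r = r^2 * 28 mod 43 = 22^2 * 28 = 11*28 = 7
  -> A = 7
B = 28^4 mod 43  (bits of 4 = 100)
  bit 0 = 1: r = r^2 * 28 mod 43 = 1^2 * 28 = 1*28 = 28
  bit 1 = 0: r = r^2 mod 43 = 28^2 = 10
  bit 2 = 0: r = r^2 mod 43 = 10^2 = 14
  -> B = 14
s = B^a = 14^7 mod 43  (bits of 7 = 111)
  bit 0 = 1: r = r^2 * 14 mod 43 = 1^2 * 14 = 1*14 = 14
  bit 1 = 1: r = r^2 * 14 mod 43 = 14^2 * 14 = 24*14 = 35
  bit 2 = 1: r = r^2 * 14 mod 43 = 35^2 * 14 = 21*14 = 36
  -> s = B^a = 36

Answer: 36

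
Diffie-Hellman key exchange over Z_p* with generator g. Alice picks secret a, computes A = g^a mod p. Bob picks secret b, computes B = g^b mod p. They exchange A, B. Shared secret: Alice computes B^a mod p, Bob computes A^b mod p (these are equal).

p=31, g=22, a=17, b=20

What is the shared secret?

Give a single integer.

Answer: 5

Derivation:
A = 22^17 mod 31  (bits of 17 = 10001)
  bit 0 = 1: r = r^2 * 22 mod 31 = 1^2 * 22 = 1*22 = 22
  bit 1 = 0: r = r^2 mod 31 = 22^2 = 19
  bit 2 = 0: r = r^2 mod 31 = 19^2 = 20
  bit 3 = 0: r = r^2 mod 31 = 20^2 = 28
  bit 4 = 1: r = r^2 * 22 mod 31 = 28^2 * 22 = 9*22 = 12
  -> A = 12
B = 22^20 mod 31  (bits of 20 = 10100)
  bit 0 = 1: r = r^2 * 22 mod 31 = 1^2 * 22 = 1*22 = 22
  bit 1 = 0: r = r^2 mod 31 = 22^2 = 19
  bit 2 = 1: r = r^2 * 22 mod 31 = 19^2 * 22 = 20*22 = 6
  bit 3 = 0: r = r^2 mod 31 = 6^2 = 5
  bit 4 = 0: r = r^2 mod 31 = 5^2 = 25
  -> B = 25
s = B^a = 25^17 mod 31  (bits of 17 = 10001)
  bit 0 = 1: r = r^2 * 25 mod 31 = 1^2 * 25 = 1*25 = 25
  bit 1 = 0: r = r^2 mod 31 = 25^2 = 5
  bit 2 = 0: r = r^2 mod 31 = 5^2 = 25
  bit 3 = 0: r = r^2 mod 31 = 25^2 = 5
  bit 4 = 1: r = r^2 * 25 mod 31 = 5^2 * 25 = 25*25 = 5
  -> s = B^a = 5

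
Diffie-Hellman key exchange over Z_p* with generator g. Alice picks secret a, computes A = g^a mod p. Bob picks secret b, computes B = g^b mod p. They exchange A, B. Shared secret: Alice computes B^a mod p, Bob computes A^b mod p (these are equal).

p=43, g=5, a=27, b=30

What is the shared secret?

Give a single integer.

Answer: 41

Derivation:
A = 5^27 mod 43  (bits of 27 = 11011)
  bit 0 = 1: r = r^2 * 5 mod 43 = 1^2 * 5 = 1*5 = 5
  bit 1 = 1: r = r^2 * 5 mod 43 = 5^2 * 5 = 25*5 = 39
  bit 2 = 0: r = r^2 mod 43 = 39^2 = 16
  bit 3 = 1: r = r^2 * 5 mod 43 = 16^2 * 5 = 41*5 = 33
  bit 4 = 1: r = r^2 * 5 mod 43 = 33^2 * 5 = 14*5 = 27
  -> A = 27
B = 5^30 mod 43  (bits of 30 = 11110)
  bit 0 = 1: r = r^2 * 5 mod 43 = 1^2 * 5 = 1*5 = 5
  bit 1 = 1: r = r^2 * 5 mod 43 = 5^2 * 5 = 25*5 = 39
  bit 2 = 1: r = r^2 * 5 mod 43 = 39^2 * 5 = 16*5 = 37
  bit 3 = 1: r = r^2 * 5 mod 43 = 37^2 * 5 = 36*5 = 8
  bit 4 = 0: r = r^2 mod 43 = 8^2 = 21
  -> B = 21
s = B^a = 21^27 mod 43  (bits of 27 = 11011)
  bit 0 = 1: r = r^2 * 21 mod 43 = 1^2 * 21 = 1*21 = 21
  bit 1 = 1: r = r^2 * 21 mod 43 = 21^2 * 21 = 11*21 = 16
  bit 2 = 0: r = r^2 mod 43 = 16^2 = 41
  bit 3 = 1: r = r^2 * 21 mod 43 = 41^2 * 21 = 4*21 = 41
  bit 4 = 1: r = r^2 * 21 mod 43 = 41^2 * 21 = 4*21 = 41
  -> s = B^a = 41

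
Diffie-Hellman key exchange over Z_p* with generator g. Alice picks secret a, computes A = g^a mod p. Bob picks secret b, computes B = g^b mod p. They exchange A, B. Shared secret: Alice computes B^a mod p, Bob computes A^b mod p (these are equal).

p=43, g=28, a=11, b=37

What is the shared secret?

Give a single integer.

Answer: 19

Derivation:
A = 28^11 mod 43  (bits of 11 = 1011)
  bit 0 = 1: r = r^2 * 28 mod 43 = 1^2 * 28 = 1*28 = 28
  bit 1 = 0: r = r^2 mod 43 = 28^2 = 10
  bit 2 = 1: r = r^2 * 28 mod 43 = 10^2 * 28 = 14*28 = 5
  bit 3 = 1: r = r^2 * 28 mod 43 = 5^2 * 28 = 25*28 = 12
  -> A = 12
B = 28^37 mod 43  (bits of 37 = 100101)
  bit 0 = 1: r = r^2 * 28 mod 43 = 1^2 * 28 = 1*28 = 28
  bit 1 = 0: r = r^2 mod 43 = 28^2 = 10
  bit 2 = 0: r = r^2 mod 43 = 10^2 = 14
  bit 3 = 1: r = r^2 * 28 mod 43 = 14^2 * 28 = 24*28 = 27
  bit 4 = 0: r = r^2 mod 43 = 27^2 = 41
  bit 5 = 1: r = r^2 * 28 mod 43 = 41^2 * 28 = 4*28 = 26
  -> B = 26
s = B^a = 26^11 mod 43  (bits of 11 = 1011)
  bit 0 = 1: r = r^2 * 26 mod 43 = 1^2 * 26 = 1*26 = 26
  bit 1 = 0: r = r^2 mod 43 = 26^2 = 31
  bit 2 = 1: r = r^2 * 26 mod 43 = 31^2 * 26 = 15*26 = 3
  bit 3 = 1: r = r^2 * 26 mod 43 = 3^2 * 26 = 9*26 = 19
  -> s = B^a = 19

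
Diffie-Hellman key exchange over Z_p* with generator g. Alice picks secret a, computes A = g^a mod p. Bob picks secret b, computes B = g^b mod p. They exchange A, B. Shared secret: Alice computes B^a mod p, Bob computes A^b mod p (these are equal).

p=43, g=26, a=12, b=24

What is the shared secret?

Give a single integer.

A = 26^12 mod 43  (bits of 12 = 1100)
  bit 0 = 1: r = r^2 * 26 mod 43 = 1^2 * 26 = 1*26 = 26
  bit 1 = 1: r = r^2 * 26 mod 43 = 26^2 * 26 = 31*26 = 32
  bit 2 = 0: r = r^2 mod 43 = 32^2 = 35
  bit 3 = 0: r = r^2 mod 43 = 35^2 = 21
  -> A = 21
B = 26^24 mod 43  (bits of 24 = 11000)
  bit 0 = 1: r = r^2 * 26 mod 43 = 1^2 * 26 = 1*26 = 26
  bit 1 = 1: r = r^2 * 26 mod 43 = 26^2 * 26 = 31*26 = 32
  bit 2 = 0: r = r^2 mod 43 = 32^2 = 35
  bit 3 = 0: r = r^2 mod 43 = 35^2 = 21
  bit 4 = 0: r = r^2 mod 43 = 21^2 = 11
  -> B = 11
s = B^a = 11^12 mod 43  (bits of 12 = 1100)
  bit 0 = 1: r = r^2 * 11 mod 43 = 1^2 * 11 = 1*11 = 11
  bit 1 = 1: r = r^2 * 11 mod 43 = 11^2 * 11 = 35*11 = 41
  bit 2 = 0: r = r^2 mod 43 = 41^2 = 4
  bit 3 = 0: r = r^2 mod 43 = 4^2 = 16
  -> s = B^a = 16

Answer: 16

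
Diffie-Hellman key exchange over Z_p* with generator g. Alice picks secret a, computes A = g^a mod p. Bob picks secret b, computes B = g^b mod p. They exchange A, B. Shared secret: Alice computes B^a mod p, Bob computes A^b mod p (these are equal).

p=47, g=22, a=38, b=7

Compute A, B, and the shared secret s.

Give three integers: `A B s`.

Answer: 36 20 16

Derivation:
A = 22^38 mod 47  (bits of 38 = 100110)
  bit 0 = 1: r = r^2 * 22 mod 47 = 1^2 * 22 = 1*22 = 22
  bit 1 = 0: r = r^2 mod 47 = 22^2 = 14
  bit 2 = 0: r = r^2 mod 47 = 14^2 = 8
  bit 3 = 1: r = r^2 * 22 mod 47 = 8^2 * 22 = 17*22 = 45
  bit 4 = 1: r = r^2 * 22 mod 47 = 45^2 * 22 = 4*22 = 41
  bit 5 = 0: r = r^2 mod 47 = 41^2 = 36
  -> A = 36
B = 22^7 mod 47  (bits of 7 = 111)
  bit 0 = 1: r = r^2 * 22 mod 47 = 1^2 * 22 = 1*22 = 22
  bit 1 = 1: r = r^2 * 22 mod 47 = 22^2 * 22 = 14*22 = 26
  bit 2 = 1: r = r^2 * 22 mod 47 = 26^2 * 22 = 18*22 = 20
  -> B = 20
s = B^a = 20^38 mod 47  (bits of 38 = 100110)
  bit 0 = 1: r = r^2 * 20 mod 47 = 1^2 * 20 = 1*20 = 20
  bit 1 = 0: r = r^2 mod 47 = 20^2 = 24
  bit 2 = 0: r = r^2 mod 47 = 24^2 = 12
  bit 3 = 1: r = r^2 * 20 mod 47 = 12^2 * 20 = 3*20 = 13
  bit 4 = 1: r = r^2 * 20 mod 47 = 13^2 * 20 = 28*20 = 43
  bit 5 = 0: r = r^2 mod 47 = 43^2 = 16
  -> s = B^a = 16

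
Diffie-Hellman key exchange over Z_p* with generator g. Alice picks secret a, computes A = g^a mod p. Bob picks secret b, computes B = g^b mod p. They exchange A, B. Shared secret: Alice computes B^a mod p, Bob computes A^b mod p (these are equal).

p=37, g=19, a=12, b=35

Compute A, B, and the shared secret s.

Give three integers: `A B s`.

A = 19^12 mod 37  (bits of 12 = 1100)
  bit 0 = 1: r = r^2 * 19 mod 37 = 1^2 * 19 = 1*19 = 19
  bit 1 = 1: r = r^2 * 19 mod 37 = 19^2 * 19 = 28*19 = 14
  bit 2 = 0: r = r^2 mod 37 = 14^2 = 11
  bit 3 = 0: r = r^2 mod 37 = 11^2 = 10
  -> A = 10
B = 19^35 mod 37  (bits of 35 = 100011)
  bit 0 = 1: r = r^2 * 19 mod 37 = 1^2 * 19 = 1*19 = 19
  bit 1 = 0: r = r^2 mod 37 = 19^2 = 28
  bit 2 = 0: r = r^2 mod 37 = 28^2 = 7
  bit 3 = 0: r = r^2 mod 37 = 7^2 = 12
  bit 4 = 1: r = r^2 * 19 mod 37 = 12^2 * 19 = 33*19 = 35
  bit 5 = 1: r = r^2 * 19 mod 37 = 35^2 * 19 = 4*19 = 2
  -> B = 2
s = B^a = 2^12 mod 37  (bits of 12 = 1100)
  bit 0 = 1: r = r^2 * 2 mod 37 = 1^2 * 2 = 1*2 = 2
  bit 1 = 1: r = r^2 * 2 mod 37 = 2^2 * 2 = 4*2 = 8
  bit 2 = 0: r = r^2 mod 37 = 8^2 = 27
  bit 3 = 0: r = r^2 mod 37 = 27^2 = 26
  -> s = B^a = 26

Answer: 10 2 26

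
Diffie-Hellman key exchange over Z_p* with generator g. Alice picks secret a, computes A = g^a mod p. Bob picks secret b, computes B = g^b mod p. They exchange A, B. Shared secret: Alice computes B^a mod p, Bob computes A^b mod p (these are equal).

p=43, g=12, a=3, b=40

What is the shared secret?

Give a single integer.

Answer: 41

Derivation:
A = 12^3 mod 43  (bits of 3 = 11)
  bit 0 = 1: r = r^2 * 12 mod 43 = 1^2 * 12 = 1*12 = 12
  bit 1 = 1: r = r^2 * 12 mod 43 = 12^2 * 12 = 15*12 = 8
  -> A = 8
B = 12^40 mod 43  (bits of 40 = 101000)
  bit 0 = 1: r = r^2 * 12 mod 43 = 1^2 * 12 = 1*12 = 12
  bit 1 = 0: r = r^2 mod 43 = 12^2 = 15
  bit 2 = 1: r = r^2 * 12 mod 43 = 15^2 * 12 = 10*12 = 34
  bit 3 = 0: r = r^2 mod 43 = 34^2 = 38
  bit 4 = 0: r = r^2 mod 43 = 38^2 = 25
  bit 5 = 0: r = r^2 mod 43 = 25^2 = 23
  -> B = 23
s = B^a = 23^3 mod 43  (bits of 3 = 11)
  bit 0 = 1: r = r^2 * 23 mod 43 = 1^2 * 23 = 1*23 = 23
  bit 1 = 1: r = r^2 * 23 mod 43 = 23^2 * 23 = 13*23 = 41
  -> s = B^a = 41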